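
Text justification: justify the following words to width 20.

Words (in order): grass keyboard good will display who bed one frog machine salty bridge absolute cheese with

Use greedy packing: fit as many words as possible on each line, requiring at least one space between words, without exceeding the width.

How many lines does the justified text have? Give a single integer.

Line 1: ['grass', 'keyboard', 'good'] (min_width=19, slack=1)
Line 2: ['will', 'display', 'who', 'bed'] (min_width=20, slack=0)
Line 3: ['one', 'frog', 'machine'] (min_width=16, slack=4)
Line 4: ['salty', 'bridge'] (min_width=12, slack=8)
Line 5: ['absolute', 'cheese', 'with'] (min_width=20, slack=0)
Total lines: 5

Answer: 5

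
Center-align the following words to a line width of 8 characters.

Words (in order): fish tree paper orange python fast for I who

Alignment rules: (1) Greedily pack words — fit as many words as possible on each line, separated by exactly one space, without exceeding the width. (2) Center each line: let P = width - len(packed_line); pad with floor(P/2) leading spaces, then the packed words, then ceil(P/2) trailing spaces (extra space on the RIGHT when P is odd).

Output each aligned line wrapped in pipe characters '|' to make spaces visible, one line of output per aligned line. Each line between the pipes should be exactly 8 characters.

Line 1: ['fish'] (min_width=4, slack=4)
Line 2: ['tree'] (min_width=4, slack=4)
Line 3: ['paper'] (min_width=5, slack=3)
Line 4: ['orange'] (min_width=6, slack=2)
Line 5: ['python'] (min_width=6, slack=2)
Line 6: ['fast', 'for'] (min_width=8, slack=0)
Line 7: ['I', 'who'] (min_width=5, slack=3)

Answer: |  fish  |
|  tree  |
| paper  |
| orange |
| python |
|fast for|
| I who  |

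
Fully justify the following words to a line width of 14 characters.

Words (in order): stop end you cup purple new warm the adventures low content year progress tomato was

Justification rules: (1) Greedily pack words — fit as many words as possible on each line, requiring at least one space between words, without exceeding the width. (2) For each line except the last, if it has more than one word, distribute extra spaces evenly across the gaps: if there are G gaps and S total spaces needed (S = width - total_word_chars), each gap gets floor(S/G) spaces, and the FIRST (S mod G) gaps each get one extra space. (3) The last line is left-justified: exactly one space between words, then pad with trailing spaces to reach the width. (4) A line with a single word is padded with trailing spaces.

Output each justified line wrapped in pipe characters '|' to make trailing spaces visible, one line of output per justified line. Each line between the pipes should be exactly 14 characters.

Answer: |stop  end  you|
|cup purple new|
|warm       the|
|adventures low|
|content   year|
|progress      |
|tomato was    |

Derivation:
Line 1: ['stop', 'end', 'you'] (min_width=12, slack=2)
Line 2: ['cup', 'purple', 'new'] (min_width=14, slack=0)
Line 3: ['warm', 'the'] (min_width=8, slack=6)
Line 4: ['adventures', 'low'] (min_width=14, slack=0)
Line 5: ['content', 'year'] (min_width=12, slack=2)
Line 6: ['progress'] (min_width=8, slack=6)
Line 7: ['tomato', 'was'] (min_width=10, slack=4)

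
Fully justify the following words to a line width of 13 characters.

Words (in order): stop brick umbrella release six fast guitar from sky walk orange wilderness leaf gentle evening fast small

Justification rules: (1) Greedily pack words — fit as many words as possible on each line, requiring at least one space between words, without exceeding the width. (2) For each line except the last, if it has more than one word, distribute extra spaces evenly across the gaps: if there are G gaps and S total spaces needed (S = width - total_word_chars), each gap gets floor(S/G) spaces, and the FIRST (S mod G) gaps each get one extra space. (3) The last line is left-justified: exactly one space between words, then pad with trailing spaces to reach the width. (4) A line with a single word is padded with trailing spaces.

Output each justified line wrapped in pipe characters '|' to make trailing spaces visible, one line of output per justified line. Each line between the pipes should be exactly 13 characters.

Answer: |stop    brick|
|umbrella     |
|release   six|
|fast   guitar|
|from sky walk|
|orange       |
|wilderness   |
|leaf   gentle|
|evening  fast|
|small        |

Derivation:
Line 1: ['stop', 'brick'] (min_width=10, slack=3)
Line 2: ['umbrella'] (min_width=8, slack=5)
Line 3: ['release', 'six'] (min_width=11, slack=2)
Line 4: ['fast', 'guitar'] (min_width=11, slack=2)
Line 5: ['from', 'sky', 'walk'] (min_width=13, slack=0)
Line 6: ['orange'] (min_width=6, slack=7)
Line 7: ['wilderness'] (min_width=10, slack=3)
Line 8: ['leaf', 'gentle'] (min_width=11, slack=2)
Line 9: ['evening', 'fast'] (min_width=12, slack=1)
Line 10: ['small'] (min_width=5, slack=8)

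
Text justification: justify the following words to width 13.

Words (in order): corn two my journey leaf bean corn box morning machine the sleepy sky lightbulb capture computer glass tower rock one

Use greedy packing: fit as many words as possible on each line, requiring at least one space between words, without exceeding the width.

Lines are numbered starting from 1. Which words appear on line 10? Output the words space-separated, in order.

Answer: glass tower

Derivation:
Line 1: ['corn', 'two', 'my'] (min_width=11, slack=2)
Line 2: ['journey', 'leaf'] (min_width=12, slack=1)
Line 3: ['bean', 'corn', 'box'] (min_width=13, slack=0)
Line 4: ['morning'] (min_width=7, slack=6)
Line 5: ['machine', 'the'] (min_width=11, slack=2)
Line 6: ['sleepy', 'sky'] (min_width=10, slack=3)
Line 7: ['lightbulb'] (min_width=9, slack=4)
Line 8: ['capture'] (min_width=7, slack=6)
Line 9: ['computer'] (min_width=8, slack=5)
Line 10: ['glass', 'tower'] (min_width=11, slack=2)
Line 11: ['rock', 'one'] (min_width=8, slack=5)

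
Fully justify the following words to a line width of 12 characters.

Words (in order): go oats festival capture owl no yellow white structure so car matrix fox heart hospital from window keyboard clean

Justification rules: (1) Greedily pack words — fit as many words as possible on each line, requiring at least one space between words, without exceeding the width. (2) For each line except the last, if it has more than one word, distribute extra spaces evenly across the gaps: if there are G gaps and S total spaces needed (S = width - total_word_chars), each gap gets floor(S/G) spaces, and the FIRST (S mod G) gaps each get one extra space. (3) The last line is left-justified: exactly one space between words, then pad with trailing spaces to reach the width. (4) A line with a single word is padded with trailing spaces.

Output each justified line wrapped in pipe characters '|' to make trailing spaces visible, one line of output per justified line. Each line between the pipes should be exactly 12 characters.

Line 1: ['go', 'oats'] (min_width=7, slack=5)
Line 2: ['festival'] (min_width=8, slack=4)
Line 3: ['capture', 'owl'] (min_width=11, slack=1)
Line 4: ['no', 'yellow'] (min_width=9, slack=3)
Line 5: ['white'] (min_width=5, slack=7)
Line 6: ['structure', 'so'] (min_width=12, slack=0)
Line 7: ['car', 'matrix'] (min_width=10, slack=2)
Line 8: ['fox', 'heart'] (min_width=9, slack=3)
Line 9: ['hospital'] (min_width=8, slack=4)
Line 10: ['from', 'window'] (min_width=11, slack=1)
Line 11: ['keyboard'] (min_width=8, slack=4)
Line 12: ['clean'] (min_width=5, slack=7)

Answer: |go      oats|
|festival    |
|capture  owl|
|no    yellow|
|white       |
|structure so|
|car   matrix|
|fox    heart|
|hospital    |
|from  window|
|keyboard    |
|clean       |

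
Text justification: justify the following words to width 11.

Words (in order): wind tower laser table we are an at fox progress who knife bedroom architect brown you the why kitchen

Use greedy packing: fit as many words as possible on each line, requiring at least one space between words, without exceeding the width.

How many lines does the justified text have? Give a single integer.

Line 1: ['wind', 'tower'] (min_width=10, slack=1)
Line 2: ['laser', 'table'] (min_width=11, slack=0)
Line 3: ['we', 'are', 'an'] (min_width=9, slack=2)
Line 4: ['at', 'fox'] (min_width=6, slack=5)
Line 5: ['progress'] (min_width=8, slack=3)
Line 6: ['who', 'knife'] (min_width=9, slack=2)
Line 7: ['bedroom'] (min_width=7, slack=4)
Line 8: ['architect'] (min_width=9, slack=2)
Line 9: ['brown', 'you'] (min_width=9, slack=2)
Line 10: ['the', 'why'] (min_width=7, slack=4)
Line 11: ['kitchen'] (min_width=7, slack=4)
Total lines: 11

Answer: 11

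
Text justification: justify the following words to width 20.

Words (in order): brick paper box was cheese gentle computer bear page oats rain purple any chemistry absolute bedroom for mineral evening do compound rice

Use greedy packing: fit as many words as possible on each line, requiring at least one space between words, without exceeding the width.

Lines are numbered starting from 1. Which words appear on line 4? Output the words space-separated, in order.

Answer: oats rain purple any

Derivation:
Line 1: ['brick', 'paper', 'box', 'was'] (min_width=19, slack=1)
Line 2: ['cheese', 'gentle'] (min_width=13, slack=7)
Line 3: ['computer', 'bear', 'page'] (min_width=18, slack=2)
Line 4: ['oats', 'rain', 'purple', 'any'] (min_width=20, slack=0)
Line 5: ['chemistry', 'absolute'] (min_width=18, slack=2)
Line 6: ['bedroom', 'for', 'mineral'] (min_width=19, slack=1)
Line 7: ['evening', 'do', 'compound'] (min_width=19, slack=1)
Line 8: ['rice'] (min_width=4, slack=16)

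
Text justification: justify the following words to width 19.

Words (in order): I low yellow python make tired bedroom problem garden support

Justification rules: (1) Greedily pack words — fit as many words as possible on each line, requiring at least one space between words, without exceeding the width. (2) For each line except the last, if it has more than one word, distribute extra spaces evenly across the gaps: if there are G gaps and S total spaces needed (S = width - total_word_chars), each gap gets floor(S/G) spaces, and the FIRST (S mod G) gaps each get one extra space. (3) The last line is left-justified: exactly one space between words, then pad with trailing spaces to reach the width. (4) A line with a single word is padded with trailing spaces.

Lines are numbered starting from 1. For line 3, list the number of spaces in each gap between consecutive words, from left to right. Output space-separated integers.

Answer: 6

Derivation:
Line 1: ['I', 'low', 'yellow', 'python'] (min_width=19, slack=0)
Line 2: ['make', 'tired', 'bedroom'] (min_width=18, slack=1)
Line 3: ['problem', 'garden'] (min_width=14, slack=5)
Line 4: ['support'] (min_width=7, slack=12)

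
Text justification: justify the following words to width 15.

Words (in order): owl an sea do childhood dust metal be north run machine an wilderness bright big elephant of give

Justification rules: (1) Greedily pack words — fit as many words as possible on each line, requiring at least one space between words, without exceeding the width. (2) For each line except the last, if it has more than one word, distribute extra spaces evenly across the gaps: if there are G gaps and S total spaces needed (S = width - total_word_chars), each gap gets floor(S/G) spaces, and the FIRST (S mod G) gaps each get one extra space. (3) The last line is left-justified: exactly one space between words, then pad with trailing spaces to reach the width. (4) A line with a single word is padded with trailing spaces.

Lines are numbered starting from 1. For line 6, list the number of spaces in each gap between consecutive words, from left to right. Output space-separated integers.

Line 1: ['owl', 'an', 'sea', 'do'] (min_width=13, slack=2)
Line 2: ['childhood', 'dust'] (min_width=14, slack=1)
Line 3: ['metal', 'be', 'north'] (min_width=14, slack=1)
Line 4: ['run', 'machine', 'an'] (min_width=14, slack=1)
Line 5: ['wilderness'] (min_width=10, slack=5)
Line 6: ['bright', 'big'] (min_width=10, slack=5)
Line 7: ['elephant', 'of'] (min_width=11, slack=4)
Line 8: ['give'] (min_width=4, slack=11)

Answer: 6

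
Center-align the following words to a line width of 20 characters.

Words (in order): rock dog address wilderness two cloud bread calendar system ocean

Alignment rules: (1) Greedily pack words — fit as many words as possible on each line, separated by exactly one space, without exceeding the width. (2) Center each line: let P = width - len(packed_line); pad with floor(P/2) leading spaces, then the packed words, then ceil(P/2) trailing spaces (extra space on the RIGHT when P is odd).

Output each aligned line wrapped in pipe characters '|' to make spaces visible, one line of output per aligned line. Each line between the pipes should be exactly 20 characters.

Answer: |  rock dog address  |
|wilderness two cloud|
|   bread calendar   |
|    system ocean    |

Derivation:
Line 1: ['rock', 'dog', 'address'] (min_width=16, slack=4)
Line 2: ['wilderness', 'two', 'cloud'] (min_width=20, slack=0)
Line 3: ['bread', 'calendar'] (min_width=14, slack=6)
Line 4: ['system', 'ocean'] (min_width=12, slack=8)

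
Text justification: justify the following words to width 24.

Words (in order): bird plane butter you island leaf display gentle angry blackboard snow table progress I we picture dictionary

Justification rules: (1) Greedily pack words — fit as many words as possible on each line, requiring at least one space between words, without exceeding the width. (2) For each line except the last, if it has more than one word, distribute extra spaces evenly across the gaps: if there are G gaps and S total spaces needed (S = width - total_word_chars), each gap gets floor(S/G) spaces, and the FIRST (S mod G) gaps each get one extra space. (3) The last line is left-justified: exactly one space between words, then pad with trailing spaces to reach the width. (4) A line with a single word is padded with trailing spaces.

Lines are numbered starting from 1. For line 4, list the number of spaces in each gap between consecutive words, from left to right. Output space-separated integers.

Answer: 1 1 1 1

Derivation:
Line 1: ['bird', 'plane', 'butter', 'you'] (min_width=21, slack=3)
Line 2: ['island', 'leaf', 'display'] (min_width=19, slack=5)
Line 3: ['gentle', 'angry', 'blackboard'] (min_width=23, slack=1)
Line 4: ['snow', 'table', 'progress', 'I', 'we'] (min_width=24, slack=0)
Line 5: ['picture', 'dictionary'] (min_width=18, slack=6)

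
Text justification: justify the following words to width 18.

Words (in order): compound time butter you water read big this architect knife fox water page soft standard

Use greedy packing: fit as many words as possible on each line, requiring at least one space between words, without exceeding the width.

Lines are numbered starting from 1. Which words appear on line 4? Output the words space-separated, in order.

Line 1: ['compound', 'time'] (min_width=13, slack=5)
Line 2: ['butter', 'you', 'water'] (min_width=16, slack=2)
Line 3: ['read', 'big', 'this'] (min_width=13, slack=5)
Line 4: ['architect', 'knife'] (min_width=15, slack=3)
Line 5: ['fox', 'water', 'page'] (min_width=14, slack=4)
Line 6: ['soft', 'standard'] (min_width=13, slack=5)

Answer: architect knife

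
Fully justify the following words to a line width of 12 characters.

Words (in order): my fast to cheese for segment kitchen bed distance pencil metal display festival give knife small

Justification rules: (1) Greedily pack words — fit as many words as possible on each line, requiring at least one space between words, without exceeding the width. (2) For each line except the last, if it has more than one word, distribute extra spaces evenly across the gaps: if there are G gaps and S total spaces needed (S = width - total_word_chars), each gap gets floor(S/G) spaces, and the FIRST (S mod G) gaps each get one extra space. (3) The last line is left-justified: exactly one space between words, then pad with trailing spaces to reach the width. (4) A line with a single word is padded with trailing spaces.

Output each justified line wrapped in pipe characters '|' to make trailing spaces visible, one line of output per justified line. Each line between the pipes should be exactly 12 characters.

Line 1: ['my', 'fast', 'to'] (min_width=10, slack=2)
Line 2: ['cheese', 'for'] (min_width=10, slack=2)
Line 3: ['segment'] (min_width=7, slack=5)
Line 4: ['kitchen', 'bed'] (min_width=11, slack=1)
Line 5: ['distance'] (min_width=8, slack=4)
Line 6: ['pencil', 'metal'] (min_width=12, slack=0)
Line 7: ['display'] (min_width=7, slack=5)
Line 8: ['festival'] (min_width=8, slack=4)
Line 9: ['give', 'knife'] (min_width=10, slack=2)
Line 10: ['small'] (min_width=5, slack=7)

Answer: |my  fast  to|
|cheese   for|
|segment     |
|kitchen  bed|
|distance    |
|pencil metal|
|display     |
|festival    |
|give   knife|
|small       |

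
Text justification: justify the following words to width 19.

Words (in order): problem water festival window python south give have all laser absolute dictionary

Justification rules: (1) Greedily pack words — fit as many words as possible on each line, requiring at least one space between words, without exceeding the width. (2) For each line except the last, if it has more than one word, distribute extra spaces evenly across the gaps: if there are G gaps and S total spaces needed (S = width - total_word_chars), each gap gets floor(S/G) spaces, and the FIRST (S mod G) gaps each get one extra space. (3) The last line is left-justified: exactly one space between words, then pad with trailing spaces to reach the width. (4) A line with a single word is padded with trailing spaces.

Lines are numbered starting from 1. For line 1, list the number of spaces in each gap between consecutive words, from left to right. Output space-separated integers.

Line 1: ['problem', 'water'] (min_width=13, slack=6)
Line 2: ['festival', 'window'] (min_width=15, slack=4)
Line 3: ['python', 'south', 'give'] (min_width=17, slack=2)
Line 4: ['have', 'all', 'laser'] (min_width=14, slack=5)
Line 5: ['absolute', 'dictionary'] (min_width=19, slack=0)

Answer: 7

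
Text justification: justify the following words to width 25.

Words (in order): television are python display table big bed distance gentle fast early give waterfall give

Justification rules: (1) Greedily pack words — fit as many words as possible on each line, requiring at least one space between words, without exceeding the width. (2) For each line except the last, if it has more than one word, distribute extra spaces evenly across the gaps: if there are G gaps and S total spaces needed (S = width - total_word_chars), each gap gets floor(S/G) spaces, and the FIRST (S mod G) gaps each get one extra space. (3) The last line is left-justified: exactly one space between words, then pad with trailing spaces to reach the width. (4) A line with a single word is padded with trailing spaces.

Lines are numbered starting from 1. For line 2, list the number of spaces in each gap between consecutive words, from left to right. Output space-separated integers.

Line 1: ['television', 'are', 'python'] (min_width=21, slack=4)
Line 2: ['display', 'table', 'big', 'bed'] (min_width=21, slack=4)
Line 3: ['distance', 'gentle', 'fast'] (min_width=20, slack=5)
Line 4: ['early', 'give', 'waterfall', 'give'] (min_width=25, slack=0)

Answer: 3 2 2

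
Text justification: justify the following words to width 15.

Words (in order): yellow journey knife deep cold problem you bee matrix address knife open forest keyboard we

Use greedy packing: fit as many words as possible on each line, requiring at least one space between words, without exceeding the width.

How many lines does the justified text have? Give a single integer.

Line 1: ['yellow', 'journey'] (min_width=14, slack=1)
Line 2: ['knife', 'deep', 'cold'] (min_width=15, slack=0)
Line 3: ['problem', 'you', 'bee'] (min_width=15, slack=0)
Line 4: ['matrix', 'address'] (min_width=14, slack=1)
Line 5: ['knife', 'open'] (min_width=10, slack=5)
Line 6: ['forest', 'keyboard'] (min_width=15, slack=0)
Line 7: ['we'] (min_width=2, slack=13)
Total lines: 7

Answer: 7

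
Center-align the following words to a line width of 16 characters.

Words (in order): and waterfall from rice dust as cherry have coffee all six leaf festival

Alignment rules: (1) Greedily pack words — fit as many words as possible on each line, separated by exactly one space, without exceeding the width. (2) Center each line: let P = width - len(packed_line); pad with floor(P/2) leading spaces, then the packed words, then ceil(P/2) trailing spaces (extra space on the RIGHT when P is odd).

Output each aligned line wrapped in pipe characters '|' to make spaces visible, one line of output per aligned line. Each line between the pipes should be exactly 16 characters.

Answer: | and waterfall  |
| from rice dust |
| as cherry have |
| coffee all six |
| leaf festival  |

Derivation:
Line 1: ['and', 'waterfall'] (min_width=13, slack=3)
Line 2: ['from', 'rice', 'dust'] (min_width=14, slack=2)
Line 3: ['as', 'cherry', 'have'] (min_width=14, slack=2)
Line 4: ['coffee', 'all', 'six'] (min_width=14, slack=2)
Line 5: ['leaf', 'festival'] (min_width=13, slack=3)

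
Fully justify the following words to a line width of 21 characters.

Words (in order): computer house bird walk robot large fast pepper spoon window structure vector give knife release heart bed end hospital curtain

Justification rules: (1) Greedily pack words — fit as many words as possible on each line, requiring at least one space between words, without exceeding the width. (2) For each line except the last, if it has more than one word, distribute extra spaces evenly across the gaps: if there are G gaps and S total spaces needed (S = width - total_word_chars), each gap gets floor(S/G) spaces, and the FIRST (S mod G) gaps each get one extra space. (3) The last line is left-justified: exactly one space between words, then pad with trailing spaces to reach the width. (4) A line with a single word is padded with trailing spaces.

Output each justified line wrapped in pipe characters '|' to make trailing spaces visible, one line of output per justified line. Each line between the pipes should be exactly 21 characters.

Line 1: ['computer', 'house', 'bird'] (min_width=19, slack=2)
Line 2: ['walk', 'robot', 'large', 'fast'] (min_width=21, slack=0)
Line 3: ['pepper', 'spoon', 'window'] (min_width=19, slack=2)
Line 4: ['structure', 'vector', 'give'] (min_width=21, slack=0)
Line 5: ['knife', 'release', 'heart'] (min_width=19, slack=2)
Line 6: ['bed', 'end', 'hospital'] (min_width=16, slack=5)
Line 7: ['curtain'] (min_width=7, slack=14)

Answer: |computer  house  bird|
|walk robot large fast|
|pepper  spoon  window|
|structure vector give|
|knife  release  heart|
|bed    end   hospital|
|curtain              |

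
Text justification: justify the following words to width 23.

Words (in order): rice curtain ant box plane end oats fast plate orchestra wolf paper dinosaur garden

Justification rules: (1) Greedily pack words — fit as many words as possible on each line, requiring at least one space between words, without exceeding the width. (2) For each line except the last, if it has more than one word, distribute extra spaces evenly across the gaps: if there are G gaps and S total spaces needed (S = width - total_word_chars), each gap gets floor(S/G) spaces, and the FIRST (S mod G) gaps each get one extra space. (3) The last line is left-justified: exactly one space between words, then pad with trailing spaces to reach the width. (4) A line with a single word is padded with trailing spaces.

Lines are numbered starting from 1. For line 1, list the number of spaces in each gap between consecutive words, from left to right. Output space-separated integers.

Answer: 2 2 2

Derivation:
Line 1: ['rice', 'curtain', 'ant', 'box'] (min_width=20, slack=3)
Line 2: ['plane', 'end', 'oats', 'fast'] (min_width=19, slack=4)
Line 3: ['plate', 'orchestra', 'wolf'] (min_width=20, slack=3)
Line 4: ['paper', 'dinosaur', 'garden'] (min_width=21, slack=2)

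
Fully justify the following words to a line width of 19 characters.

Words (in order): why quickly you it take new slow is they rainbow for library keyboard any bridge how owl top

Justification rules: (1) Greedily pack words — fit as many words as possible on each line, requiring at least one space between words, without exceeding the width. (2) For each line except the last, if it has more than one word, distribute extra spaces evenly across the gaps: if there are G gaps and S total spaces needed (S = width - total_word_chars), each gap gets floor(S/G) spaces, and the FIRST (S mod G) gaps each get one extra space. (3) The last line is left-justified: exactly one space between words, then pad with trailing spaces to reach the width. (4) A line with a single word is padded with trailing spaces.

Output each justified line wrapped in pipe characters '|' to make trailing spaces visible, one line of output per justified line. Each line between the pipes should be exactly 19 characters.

Answer: |why  quickly you it|
|take  new  slow  is|
|they   rainbow  for|
|library    keyboard|
|any  bridge how owl|
|top                |

Derivation:
Line 1: ['why', 'quickly', 'you', 'it'] (min_width=18, slack=1)
Line 2: ['take', 'new', 'slow', 'is'] (min_width=16, slack=3)
Line 3: ['they', 'rainbow', 'for'] (min_width=16, slack=3)
Line 4: ['library', 'keyboard'] (min_width=16, slack=3)
Line 5: ['any', 'bridge', 'how', 'owl'] (min_width=18, slack=1)
Line 6: ['top'] (min_width=3, slack=16)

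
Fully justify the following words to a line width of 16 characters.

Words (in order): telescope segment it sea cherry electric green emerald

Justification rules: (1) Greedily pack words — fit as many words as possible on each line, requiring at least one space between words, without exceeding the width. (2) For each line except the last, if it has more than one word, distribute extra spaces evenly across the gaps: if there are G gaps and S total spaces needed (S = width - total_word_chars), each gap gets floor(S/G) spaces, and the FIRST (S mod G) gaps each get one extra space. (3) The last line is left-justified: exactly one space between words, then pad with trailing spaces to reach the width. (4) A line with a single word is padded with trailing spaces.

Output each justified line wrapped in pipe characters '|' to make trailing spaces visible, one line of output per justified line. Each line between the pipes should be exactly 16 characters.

Line 1: ['telescope'] (min_width=9, slack=7)
Line 2: ['segment', 'it', 'sea'] (min_width=14, slack=2)
Line 3: ['cherry', 'electric'] (min_width=15, slack=1)
Line 4: ['green', 'emerald'] (min_width=13, slack=3)

Answer: |telescope       |
|segment  it  sea|
|cherry  electric|
|green emerald   |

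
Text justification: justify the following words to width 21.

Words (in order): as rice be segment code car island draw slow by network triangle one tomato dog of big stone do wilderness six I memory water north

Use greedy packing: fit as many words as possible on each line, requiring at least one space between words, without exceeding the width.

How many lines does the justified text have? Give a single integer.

Answer: 7

Derivation:
Line 1: ['as', 'rice', 'be', 'segment'] (min_width=18, slack=3)
Line 2: ['code', 'car', 'island', 'draw'] (min_width=20, slack=1)
Line 3: ['slow', 'by', 'network'] (min_width=15, slack=6)
Line 4: ['triangle', 'one', 'tomato'] (min_width=19, slack=2)
Line 5: ['dog', 'of', 'big', 'stone', 'do'] (min_width=19, slack=2)
Line 6: ['wilderness', 'six', 'I'] (min_width=16, slack=5)
Line 7: ['memory', 'water', 'north'] (min_width=18, slack=3)
Total lines: 7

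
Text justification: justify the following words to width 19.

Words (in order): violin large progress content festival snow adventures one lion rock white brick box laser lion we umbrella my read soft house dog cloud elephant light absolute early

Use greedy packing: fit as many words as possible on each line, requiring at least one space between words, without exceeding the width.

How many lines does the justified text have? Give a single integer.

Answer: 11

Derivation:
Line 1: ['violin', 'large'] (min_width=12, slack=7)
Line 2: ['progress', 'content'] (min_width=16, slack=3)
Line 3: ['festival', 'snow'] (min_width=13, slack=6)
Line 4: ['adventures', 'one', 'lion'] (min_width=19, slack=0)
Line 5: ['rock', 'white', 'brick'] (min_width=16, slack=3)
Line 6: ['box', 'laser', 'lion', 'we'] (min_width=17, slack=2)
Line 7: ['umbrella', 'my', 'read'] (min_width=16, slack=3)
Line 8: ['soft', 'house', 'dog'] (min_width=14, slack=5)
Line 9: ['cloud', 'elephant'] (min_width=14, slack=5)
Line 10: ['light', 'absolute'] (min_width=14, slack=5)
Line 11: ['early'] (min_width=5, slack=14)
Total lines: 11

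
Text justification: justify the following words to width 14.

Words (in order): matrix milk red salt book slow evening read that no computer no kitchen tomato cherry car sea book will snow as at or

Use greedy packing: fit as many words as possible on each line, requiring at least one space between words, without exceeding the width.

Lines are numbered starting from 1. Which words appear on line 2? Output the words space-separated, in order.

Answer: red salt book

Derivation:
Line 1: ['matrix', 'milk'] (min_width=11, slack=3)
Line 2: ['red', 'salt', 'book'] (min_width=13, slack=1)
Line 3: ['slow', 'evening'] (min_width=12, slack=2)
Line 4: ['read', 'that', 'no'] (min_width=12, slack=2)
Line 5: ['computer', 'no'] (min_width=11, slack=3)
Line 6: ['kitchen', 'tomato'] (min_width=14, slack=0)
Line 7: ['cherry', 'car', 'sea'] (min_width=14, slack=0)
Line 8: ['book', 'will', 'snow'] (min_width=14, slack=0)
Line 9: ['as', 'at', 'or'] (min_width=8, slack=6)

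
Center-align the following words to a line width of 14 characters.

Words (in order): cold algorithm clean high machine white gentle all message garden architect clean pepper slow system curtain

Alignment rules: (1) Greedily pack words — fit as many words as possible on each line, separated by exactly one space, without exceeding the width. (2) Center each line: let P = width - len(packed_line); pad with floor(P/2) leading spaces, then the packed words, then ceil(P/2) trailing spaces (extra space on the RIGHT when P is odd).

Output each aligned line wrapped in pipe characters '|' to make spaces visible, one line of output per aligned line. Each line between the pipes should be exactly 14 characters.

Answer: |cold algorithm|
|  clean high  |
|machine white |
|  gentle all  |
|message garden|
|  architect   |
| clean pepper |
| slow system  |
|   curtain    |

Derivation:
Line 1: ['cold', 'algorithm'] (min_width=14, slack=0)
Line 2: ['clean', 'high'] (min_width=10, slack=4)
Line 3: ['machine', 'white'] (min_width=13, slack=1)
Line 4: ['gentle', 'all'] (min_width=10, slack=4)
Line 5: ['message', 'garden'] (min_width=14, slack=0)
Line 6: ['architect'] (min_width=9, slack=5)
Line 7: ['clean', 'pepper'] (min_width=12, slack=2)
Line 8: ['slow', 'system'] (min_width=11, slack=3)
Line 9: ['curtain'] (min_width=7, slack=7)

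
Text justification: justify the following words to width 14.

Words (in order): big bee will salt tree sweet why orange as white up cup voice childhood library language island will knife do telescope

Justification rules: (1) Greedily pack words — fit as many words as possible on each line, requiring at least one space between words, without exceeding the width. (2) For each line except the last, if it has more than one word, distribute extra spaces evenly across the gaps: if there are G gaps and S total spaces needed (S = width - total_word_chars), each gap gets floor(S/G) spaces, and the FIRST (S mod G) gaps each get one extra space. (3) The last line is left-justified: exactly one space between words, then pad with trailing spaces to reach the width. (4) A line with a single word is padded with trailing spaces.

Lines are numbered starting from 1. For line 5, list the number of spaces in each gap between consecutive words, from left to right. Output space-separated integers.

Line 1: ['big', 'bee', 'will'] (min_width=12, slack=2)
Line 2: ['salt', 'tree'] (min_width=9, slack=5)
Line 3: ['sweet', 'why'] (min_width=9, slack=5)
Line 4: ['orange', 'as'] (min_width=9, slack=5)
Line 5: ['white', 'up', 'cup'] (min_width=12, slack=2)
Line 6: ['voice'] (min_width=5, slack=9)
Line 7: ['childhood'] (min_width=9, slack=5)
Line 8: ['library'] (min_width=7, slack=7)
Line 9: ['language'] (min_width=8, slack=6)
Line 10: ['island', 'will'] (min_width=11, slack=3)
Line 11: ['knife', 'do'] (min_width=8, slack=6)
Line 12: ['telescope'] (min_width=9, slack=5)

Answer: 2 2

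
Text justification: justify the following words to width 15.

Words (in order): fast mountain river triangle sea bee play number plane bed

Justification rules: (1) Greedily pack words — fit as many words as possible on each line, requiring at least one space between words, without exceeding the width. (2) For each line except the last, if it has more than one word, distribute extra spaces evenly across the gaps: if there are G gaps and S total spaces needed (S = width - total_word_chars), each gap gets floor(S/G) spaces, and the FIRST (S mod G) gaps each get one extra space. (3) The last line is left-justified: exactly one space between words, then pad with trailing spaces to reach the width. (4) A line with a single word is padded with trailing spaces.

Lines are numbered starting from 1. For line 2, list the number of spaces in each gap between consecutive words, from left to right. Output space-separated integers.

Answer: 2

Derivation:
Line 1: ['fast', 'mountain'] (min_width=13, slack=2)
Line 2: ['river', 'triangle'] (min_width=14, slack=1)
Line 3: ['sea', 'bee', 'play'] (min_width=12, slack=3)
Line 4: ['number', 'plane'] (min_width=12, slack=3)
Line 5: ['bed'] (min_width=3, slack=12)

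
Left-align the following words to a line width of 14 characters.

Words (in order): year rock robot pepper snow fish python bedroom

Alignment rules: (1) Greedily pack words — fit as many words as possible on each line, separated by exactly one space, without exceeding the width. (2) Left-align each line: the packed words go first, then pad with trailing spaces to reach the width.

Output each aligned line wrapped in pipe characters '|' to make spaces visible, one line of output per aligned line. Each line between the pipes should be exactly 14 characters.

Line 1: ['year', 'rock'] (min_width=9, slack=5)
Line 2: ['robot', 'pepper'] (min_width=12, slack=2)
Line 3: ['snow', 'fish'] (min_width=9, slack=5)
Line 4: ['python', 'bedroom'] (min_width=14, slack=0)

Answer: |year rock     |
|robot pepper  |
|snow fish     |
|python bedroom|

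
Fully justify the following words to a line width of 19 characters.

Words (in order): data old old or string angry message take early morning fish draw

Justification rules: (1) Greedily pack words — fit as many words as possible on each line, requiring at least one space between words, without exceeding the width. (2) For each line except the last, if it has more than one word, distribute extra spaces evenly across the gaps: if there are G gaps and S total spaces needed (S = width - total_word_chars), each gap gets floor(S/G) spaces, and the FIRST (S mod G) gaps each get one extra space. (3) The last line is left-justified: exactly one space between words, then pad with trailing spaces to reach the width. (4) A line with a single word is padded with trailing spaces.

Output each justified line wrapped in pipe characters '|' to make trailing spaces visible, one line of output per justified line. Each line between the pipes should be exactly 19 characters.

Answer: |data   old  old  or|
|string        angry|
|message  take early|
|morning fish draw  |

Derivation:
Line 1: ['data', 'old', 'old', 'or'] (min_width=15, slack=4)
Line 2: ['string', 'angry'] (min_width=12, slack=7)
Line 3: ['message', 'take', 'early'] (min_width=18, slack=1)
Line 4: ['morning', 'fish', 'draw'] (min_width=17, slack=2)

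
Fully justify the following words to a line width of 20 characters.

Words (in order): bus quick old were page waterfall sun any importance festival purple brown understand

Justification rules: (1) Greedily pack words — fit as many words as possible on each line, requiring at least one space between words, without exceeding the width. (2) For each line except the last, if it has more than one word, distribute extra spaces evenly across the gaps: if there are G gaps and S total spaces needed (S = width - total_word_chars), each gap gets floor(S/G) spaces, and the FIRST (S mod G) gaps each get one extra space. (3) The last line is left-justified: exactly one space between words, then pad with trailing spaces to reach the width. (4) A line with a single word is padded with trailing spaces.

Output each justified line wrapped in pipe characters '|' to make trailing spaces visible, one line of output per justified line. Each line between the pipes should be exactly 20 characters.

Answer: |bus  quick  old were|
|page  waterfall  sun|
|any       importance|
|festival      purple|
|brown understand    |

Derivation:
Line 1: ['bus', 'quick', 'old', 'were'] (min_width=18, slack=2)
Line 2: ['page', 'waterfall', 'sun'] (min_width=18, slack=2)
Line 3: ['any', 'importance'] (min_width=14, slack=6)
Line 4: ['festival', 'purple'] (min_width=15, slack=5)
Line 5: ['brown', 'understand'] (min_width=16, slack=4)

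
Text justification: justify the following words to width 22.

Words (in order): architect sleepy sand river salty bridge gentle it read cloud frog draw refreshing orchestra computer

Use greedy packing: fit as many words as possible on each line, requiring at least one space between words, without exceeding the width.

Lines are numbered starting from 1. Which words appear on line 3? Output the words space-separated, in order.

Line 1: ['architect', 'sleepy', 'sand'] (min_width=21, slack=1)
Line 2: ['river', 'salty', 'bridge'] (min_width=18, slack=4)
Line 3: ['gentle', 'it', 'read', 'cloud'] (min_width=20, slack=2)
Line 4: ['frog', 'draw', 'refreshing'] (min_width=20, slack=2)
Line 5: ['orchestra', 'computer'] (min_width=18, slack=4)

Answer: gentle it read cloud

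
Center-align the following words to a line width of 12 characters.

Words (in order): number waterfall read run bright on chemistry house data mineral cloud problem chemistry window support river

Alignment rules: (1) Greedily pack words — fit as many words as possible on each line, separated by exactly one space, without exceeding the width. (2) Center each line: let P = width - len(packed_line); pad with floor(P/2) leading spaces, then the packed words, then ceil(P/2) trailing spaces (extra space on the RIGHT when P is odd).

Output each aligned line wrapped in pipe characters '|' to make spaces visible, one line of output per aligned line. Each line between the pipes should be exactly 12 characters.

Line 1: ['number'] (min_width=6, slack=6)
Line 2: ['waterfall'] (min_width=9, slack=3)
Line 3: ['read', 'run'] (min_width=8, slack=4)
Line 4: ['bright', 'on'] (min_width=9, slack=3)
Line 5: ['chemistry'] (min_width=9, slack=3)
Line 6: ['house', 'data'] (min_width=10, slack=2)
Line 7: ['mineral'] (min_width=7, slack=5)
Line 8: ['cloud'] (min_width=5, slack=7)
Line 9: ['problem'] (min_width=7, slack=5)
Line 10: ['chemistry'] (min_width=9, slack=3)
Line 11: ['window'] (min_width=6, slack=6)
Line 12: ['support'] (min_width=7, slack=5)
Line 13: ['river'] (min_width=5, slack=7)

Answer: |   number   |
| waterfall  |
|  read run  |
| bright on  |
| chemistry  |
| house data |
|  mineral   |
|   cloud    |
|  problem   |
| chemistry  |
|   window   |
|  support   |
|   river    |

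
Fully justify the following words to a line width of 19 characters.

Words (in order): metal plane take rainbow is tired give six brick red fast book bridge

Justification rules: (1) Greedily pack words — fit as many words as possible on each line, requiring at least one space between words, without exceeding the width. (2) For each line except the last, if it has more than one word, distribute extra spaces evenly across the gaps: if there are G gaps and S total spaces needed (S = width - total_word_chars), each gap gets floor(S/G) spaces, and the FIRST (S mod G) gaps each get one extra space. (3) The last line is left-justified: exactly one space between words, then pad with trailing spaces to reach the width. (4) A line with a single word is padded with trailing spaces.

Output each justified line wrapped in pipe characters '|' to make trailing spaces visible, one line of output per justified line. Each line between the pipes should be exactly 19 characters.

Line 1: ['metal', 'plane', 'take'] (min_width=16, slack=3)
Line 2: ['rainbow', 'is', 'tired'] (min_width=16, slack=3)
Line 3: ['give', 'six', 'brick', 'red'] (min_width=18, slack=1)
Line 4: ['fast', 'book', 'bridge'] (min_width=16, slack=3)

Answer: |metal   plane  take|
|rainbow   is  tired|
|give  six brick red|
|fast book bridge   |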